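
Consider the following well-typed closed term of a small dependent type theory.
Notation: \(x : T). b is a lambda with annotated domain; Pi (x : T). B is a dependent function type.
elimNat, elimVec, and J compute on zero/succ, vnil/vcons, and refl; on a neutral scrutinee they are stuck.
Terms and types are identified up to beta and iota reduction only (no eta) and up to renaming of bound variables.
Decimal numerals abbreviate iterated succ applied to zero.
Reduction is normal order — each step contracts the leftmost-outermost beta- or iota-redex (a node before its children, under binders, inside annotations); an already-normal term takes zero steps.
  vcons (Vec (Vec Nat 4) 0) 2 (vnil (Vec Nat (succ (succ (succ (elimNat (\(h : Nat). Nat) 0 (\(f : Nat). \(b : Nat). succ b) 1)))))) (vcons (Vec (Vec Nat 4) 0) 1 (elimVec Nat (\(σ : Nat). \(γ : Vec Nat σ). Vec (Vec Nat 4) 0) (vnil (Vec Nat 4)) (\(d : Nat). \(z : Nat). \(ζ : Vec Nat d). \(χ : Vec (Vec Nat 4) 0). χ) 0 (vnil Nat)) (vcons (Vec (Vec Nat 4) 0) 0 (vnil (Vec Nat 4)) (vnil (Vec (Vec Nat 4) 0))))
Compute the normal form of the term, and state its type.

resulting normal form:
  vcons (Vec (Vec Nat 4) 0) 2 (vnil (Vec Nat 4)) (vcons (Vec (Vec Nat 4) 0) 1 (vnil (Vec Nat 4)) (vcons (Vec (Vec Nat 4) 0) 0 (vnil (Vec Nat 4)) (vnil (Vec (Vec Nat 4) 0))))
the term's type:
  Vec (Vec (Vec Nat 4) 0) 3
observation: the term reaches its normal form after 5 normal-order steps.


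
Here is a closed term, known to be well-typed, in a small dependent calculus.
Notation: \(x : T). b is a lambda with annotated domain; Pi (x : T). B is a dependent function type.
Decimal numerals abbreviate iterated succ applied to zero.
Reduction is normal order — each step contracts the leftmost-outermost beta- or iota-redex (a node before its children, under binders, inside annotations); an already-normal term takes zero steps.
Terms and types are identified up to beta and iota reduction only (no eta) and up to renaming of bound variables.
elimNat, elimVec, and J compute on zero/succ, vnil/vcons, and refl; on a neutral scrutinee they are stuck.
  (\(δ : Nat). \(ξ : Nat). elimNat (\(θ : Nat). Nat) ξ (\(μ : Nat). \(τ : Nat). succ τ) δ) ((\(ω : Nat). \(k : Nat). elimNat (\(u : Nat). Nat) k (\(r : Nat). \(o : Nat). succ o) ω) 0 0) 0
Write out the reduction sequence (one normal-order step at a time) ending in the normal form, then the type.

normal-order reduction:
  (\(δ : Nat). \(ξ : Nat). elimNat (\(θ : Nat). Nat) ξ (\(μ : Nat). \(τ : Nat). succ τ) δ) ((\(ω : Nat). \(k : Nat). elimNat (\(u : Nat). Nat) k (\(r : Nat). \(o : Nat). succ o) ω) 0 0) 0
  ~> (\(δ : Nat). elimNat (\(ξ : Nat). Nat) δ (\(θ : Nat). \(μ : Nat). succ μ) ((\(τ : Nat). \(ω : Nat). elimNat (\(k : Nat). Nat) ω (\(u : Nat). \(r : Nat). succ r) τ) 0 0)) 0
  ~> elimNat (\(δ : Nat). Nat) 0 (\(ξ : Nat). \(θ : Nat). succ θ) ((\(μ : Nat). \(τ : Nat). elimNat (\(ω : Nat). Nat) τ (\(k : Nat). \(u : Nat). succ u) μ) 0 0)
  ~> elimNat (\(δ : Nat). Nat) 0 (\(ξ : Nat). \(θ : Nat). succ θ) ((\(μ : Nat). elimNat (\(τ : Nat). Nat) μ (\(ω : Nat). \(k : Nat). succ k) 0) 0)
  ~> elimNat (\(δ : Nat). Nat) 0 (\(ξ : Nat). \(θ : Nat). succ θ) (elimNat (\(μ : Nat). Nat) 0 (\(τ : Nat). \(ω : Nat). succ ω) 0)
  ~> elimNat (\(δ : Nat). Nat) 0 (\(ξ : Nat). \(θ : Nat). succ θ) 0
  ~> 0
type:
  Nat


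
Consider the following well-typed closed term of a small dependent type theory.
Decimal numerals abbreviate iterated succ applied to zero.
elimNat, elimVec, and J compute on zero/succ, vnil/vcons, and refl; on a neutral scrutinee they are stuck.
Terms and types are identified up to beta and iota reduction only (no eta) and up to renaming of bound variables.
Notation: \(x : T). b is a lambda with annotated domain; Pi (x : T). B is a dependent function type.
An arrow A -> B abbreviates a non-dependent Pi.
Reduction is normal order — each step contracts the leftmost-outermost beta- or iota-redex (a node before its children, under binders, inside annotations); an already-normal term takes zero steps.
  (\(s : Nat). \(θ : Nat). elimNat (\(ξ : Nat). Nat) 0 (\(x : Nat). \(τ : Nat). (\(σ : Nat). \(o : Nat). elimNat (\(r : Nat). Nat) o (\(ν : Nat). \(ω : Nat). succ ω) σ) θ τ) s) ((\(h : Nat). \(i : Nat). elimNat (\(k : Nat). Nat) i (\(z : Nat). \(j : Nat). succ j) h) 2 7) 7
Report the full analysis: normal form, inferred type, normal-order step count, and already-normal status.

resulting normal form:
  63
inferred type:
  Nat
steps to reach normal form (normal order): 63
term was already normal: no
first redex: a beta-redex


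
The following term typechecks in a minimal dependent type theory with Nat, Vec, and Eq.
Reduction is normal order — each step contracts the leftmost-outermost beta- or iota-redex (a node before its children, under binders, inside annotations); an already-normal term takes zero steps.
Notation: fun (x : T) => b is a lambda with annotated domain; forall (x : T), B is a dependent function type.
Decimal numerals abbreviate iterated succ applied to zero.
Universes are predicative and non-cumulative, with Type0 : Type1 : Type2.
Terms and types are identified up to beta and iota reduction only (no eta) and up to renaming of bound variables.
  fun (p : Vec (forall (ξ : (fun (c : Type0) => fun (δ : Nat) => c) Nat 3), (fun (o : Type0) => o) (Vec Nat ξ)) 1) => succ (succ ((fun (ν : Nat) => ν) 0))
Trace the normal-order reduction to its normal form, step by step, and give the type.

normal-order reduction:
  fun (p : Vec (forall (ξ : (fun (c : Type0) => fun (δ : Nat) => c) Nat 3), (fun (o : Type0) => o) (Vec Nat ξ)) 1) => succ (succ ((fun (ν : Nat) => ν) 0))
  ~> fun (p : Vec (forall (ξ : (fun (c : Nat) => Nat) 3), (fun (δ : Type0) => δ) (Vec Nat ξ)) 1) => succ (succ ((fun (o : Nat) => o) 0))
  ~> fun (p : Vec (forall (ξ : Nat), (fun (c : Type0) => c) (Vec Nat ξ)) 1) => succ (succ ((fun (δ : Nat) => δ) 0))
  ~> fun (p : Vec (forall (ξ : Nat), Vec Nat ξ) 1) => succ (succ ((fun (c : Nat) => c) 0))
  ~> fun (p : Vec (forall (ξ : Nat), Vec Nat ξ) 1) => 2
the term's type:
  forall (p : Vec (forall (ξ : Nat), Vec Nat ξ) 1), Nat


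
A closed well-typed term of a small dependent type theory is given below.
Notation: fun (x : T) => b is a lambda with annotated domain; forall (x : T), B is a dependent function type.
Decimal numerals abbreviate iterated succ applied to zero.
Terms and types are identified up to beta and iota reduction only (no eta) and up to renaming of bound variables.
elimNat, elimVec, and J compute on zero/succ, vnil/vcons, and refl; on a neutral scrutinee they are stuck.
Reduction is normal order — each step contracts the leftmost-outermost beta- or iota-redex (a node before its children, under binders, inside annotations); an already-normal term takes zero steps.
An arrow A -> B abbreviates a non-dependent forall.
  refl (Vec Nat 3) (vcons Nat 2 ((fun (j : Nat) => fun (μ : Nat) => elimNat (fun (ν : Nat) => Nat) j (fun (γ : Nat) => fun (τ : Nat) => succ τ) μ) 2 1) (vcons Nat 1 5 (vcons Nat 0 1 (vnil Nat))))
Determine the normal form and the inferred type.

normal form:
  refl (Vec Nat 3) (vcons Nat 2 3 (vcons Nat 1 5 (vcons Nat 0 1 (vnil Nat))))
type:
  Eq (Vec Nat 3) (vcons Nat 2 3 (vcons Nat 1 5 (vcons Nat 0 1 (vnil Nat)))) (vcons Nat 2 3 (vcons Nat 1 5 (vcons Nat 0 1 (vnil Nat))))
observation: 6 normal-order steps separate the term from its normal form.


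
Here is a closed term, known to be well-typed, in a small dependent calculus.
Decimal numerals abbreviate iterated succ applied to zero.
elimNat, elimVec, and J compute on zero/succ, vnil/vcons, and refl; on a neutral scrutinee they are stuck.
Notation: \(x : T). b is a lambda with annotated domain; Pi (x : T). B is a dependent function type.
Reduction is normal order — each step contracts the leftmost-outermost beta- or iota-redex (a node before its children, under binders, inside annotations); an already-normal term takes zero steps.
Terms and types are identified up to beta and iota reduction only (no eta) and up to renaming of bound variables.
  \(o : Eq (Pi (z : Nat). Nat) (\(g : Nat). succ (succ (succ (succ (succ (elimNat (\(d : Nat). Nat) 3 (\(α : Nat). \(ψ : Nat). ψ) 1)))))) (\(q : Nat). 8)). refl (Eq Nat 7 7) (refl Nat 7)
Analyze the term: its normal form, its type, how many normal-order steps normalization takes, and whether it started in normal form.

normal form:
  \(o : Eq (Pi (z : Nat). Nat) (\(g : Nat). 8) (\(d : Nat). 8)). refl (Eq Nat 7 7) (refl Nat 7)
the term's type:
  Pi (o : Eq (Pi (z : Nat). Nat) (\(g : Nat). 8) (\(d : Nat). 8)). Eq (Eq Nat 7 7) (refl Nat 7) (refl Nat 7)
normal-order step count: 4
already normal: no
first redex: an elimNat iota-redex


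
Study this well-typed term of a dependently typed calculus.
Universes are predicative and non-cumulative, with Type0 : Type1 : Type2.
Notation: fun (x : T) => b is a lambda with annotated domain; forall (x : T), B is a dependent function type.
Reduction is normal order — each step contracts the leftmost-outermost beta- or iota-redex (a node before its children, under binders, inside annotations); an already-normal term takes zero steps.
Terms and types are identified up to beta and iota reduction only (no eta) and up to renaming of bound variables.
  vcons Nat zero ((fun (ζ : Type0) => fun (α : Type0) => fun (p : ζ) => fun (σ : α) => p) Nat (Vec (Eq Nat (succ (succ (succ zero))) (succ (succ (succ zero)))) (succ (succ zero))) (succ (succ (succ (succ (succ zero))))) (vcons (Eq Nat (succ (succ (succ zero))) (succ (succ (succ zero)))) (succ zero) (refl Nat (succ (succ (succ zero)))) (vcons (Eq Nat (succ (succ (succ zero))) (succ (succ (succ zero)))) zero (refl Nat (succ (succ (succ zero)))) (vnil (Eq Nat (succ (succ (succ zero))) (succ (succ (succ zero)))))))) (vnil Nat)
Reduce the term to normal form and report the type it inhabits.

reduced normal form:
  vcons Nat zero (succ (succ (succ (succ (succ zero))))) (vnil Nat)
inferred type:
  Vec Nat (succ zero)


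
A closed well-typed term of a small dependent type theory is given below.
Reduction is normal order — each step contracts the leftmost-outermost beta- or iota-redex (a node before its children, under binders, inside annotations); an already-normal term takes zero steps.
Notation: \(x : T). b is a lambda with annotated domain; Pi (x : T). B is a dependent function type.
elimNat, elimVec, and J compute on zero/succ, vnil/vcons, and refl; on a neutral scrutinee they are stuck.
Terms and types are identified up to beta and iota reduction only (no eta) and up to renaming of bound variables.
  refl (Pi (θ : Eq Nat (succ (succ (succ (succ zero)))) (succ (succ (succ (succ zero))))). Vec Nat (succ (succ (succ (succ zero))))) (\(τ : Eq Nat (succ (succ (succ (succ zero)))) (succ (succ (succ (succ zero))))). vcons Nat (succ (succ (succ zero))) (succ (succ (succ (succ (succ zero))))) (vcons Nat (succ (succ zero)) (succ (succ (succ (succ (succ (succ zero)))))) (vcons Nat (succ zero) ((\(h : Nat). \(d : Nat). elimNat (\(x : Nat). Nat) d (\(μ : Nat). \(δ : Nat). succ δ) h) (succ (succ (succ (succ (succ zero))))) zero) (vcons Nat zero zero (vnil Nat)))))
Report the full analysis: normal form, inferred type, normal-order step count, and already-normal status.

normal form:
  refl (Pi (θ : Eq Nat (succ (succ (succ (succ zero)))) (succ (succ (succ (succ zero))))). Vec Nat (succ (succ (succ (succ zero))))) (\(τ : Eq Nat (succ (succ (succ (succ zero)))) (succ (succ (succ (succ zero))))). vcons Nat (succ (succ (succ zero))) (succ (succ (succ (succ (succ zero))))) (vcons Nat (succ (succ zero)) (succ (succ (succ (succ (succ (succ zero)))))) (vcons Nat (succ zero) (succ (succ (succ (succ (succ zero))))) (vcons Nat zero zero (vnil Nat)))))
type:
  Eq (Pi (θ : Eq Nat (succ (succ (succ (succ zero)))) (succ (succ (succ (succ zero))))). Vec Nat (succ (succ (succ (succ zero))))) (\(τ : Eq Nat (succ (succ (succ (succ zero)))) (succ (succ (succ (succ zero))))). vcons Nat (succ (succ (succ zero))) (succ (succ (succ (succ (succ zero))))) (vcons Nat (succ (succ zero)) (succ (succ (succ (succ (succ (succ zero)))))) (vcons Nat (succ zero) (succ (succ (succ (succ (succ zero))))) (vcons Nat zero zero (vnil Nat))))) (\(h : Eq Nat (succ (succ (succ (succ zero)))) (succ (succ (succ (succ zero))))). vcons Nat (succ (succ (succ zero))) (succ (succ (succ (succ (succ zero))))) (vcons Nat (succ (succ zero)) (succ (succ (succ (succ (succ (succ zero)))))) (vcons Nat (succ zero) (succ (succ (succ (succ (succ zero))))) (vcons Nat zero zero (vnil Nat)))))
reduction steps (normal order): 18
term was already normal: no
first redex: a beta-redex


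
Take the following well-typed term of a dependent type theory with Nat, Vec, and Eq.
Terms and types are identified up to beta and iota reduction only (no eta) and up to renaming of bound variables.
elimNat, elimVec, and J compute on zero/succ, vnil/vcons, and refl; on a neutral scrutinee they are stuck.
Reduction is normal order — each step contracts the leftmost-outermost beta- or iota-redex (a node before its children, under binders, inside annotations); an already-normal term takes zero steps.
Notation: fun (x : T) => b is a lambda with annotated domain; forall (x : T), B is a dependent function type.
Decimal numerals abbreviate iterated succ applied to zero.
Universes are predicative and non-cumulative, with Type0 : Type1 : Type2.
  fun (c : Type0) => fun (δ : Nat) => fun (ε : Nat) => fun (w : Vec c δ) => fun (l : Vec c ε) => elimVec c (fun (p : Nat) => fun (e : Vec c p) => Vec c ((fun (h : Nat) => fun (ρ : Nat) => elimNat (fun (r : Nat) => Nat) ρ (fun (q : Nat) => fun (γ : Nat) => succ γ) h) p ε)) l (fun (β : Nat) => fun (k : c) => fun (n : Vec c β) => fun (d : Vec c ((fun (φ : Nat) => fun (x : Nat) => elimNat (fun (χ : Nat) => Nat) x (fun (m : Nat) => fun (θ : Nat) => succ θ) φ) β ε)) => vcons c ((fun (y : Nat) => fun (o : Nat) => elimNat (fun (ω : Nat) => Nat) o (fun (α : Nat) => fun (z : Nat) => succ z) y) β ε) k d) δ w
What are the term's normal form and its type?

resulting normal form:
  fun (c : Type0) => fun (δ : Nat) => fun (ε : Nat) => fun (w : Vec c δ) => fun (l : Vec c ε) => elimVec c (fun (p : Nat) => fun (e : Vec c p) => Vec c (elimNat (fun (h : Nat) => Nat) ε (fun (ρ : Nat) => fun (r : Nat) => succ r) p)) l (fun (q : Nat) => fun (γ : c) => fun (β : Vec c q) => fun (k : Vec c (elimNat (fun (n : Nat) => Nat) ε (fun (d : Nat) => fun (φ : Nat) => succ φ) q)) => vcons c (elimNat (fun (x : Nat) => Nat) ε (fun (χ : Nat) => fun (m : Nat) => succ m) q) γ k) δ w
the term's type:
  forall (c : Type0), forall (δ : Nat), forall (ε : Nat), forall (w : Vec c δ), forall (l : Vec c ε), Vec c (elimNat (fun (p : Nat) => Nat) ε (fun (e : Nat) => fun (h : Nat) => succ h) δ)


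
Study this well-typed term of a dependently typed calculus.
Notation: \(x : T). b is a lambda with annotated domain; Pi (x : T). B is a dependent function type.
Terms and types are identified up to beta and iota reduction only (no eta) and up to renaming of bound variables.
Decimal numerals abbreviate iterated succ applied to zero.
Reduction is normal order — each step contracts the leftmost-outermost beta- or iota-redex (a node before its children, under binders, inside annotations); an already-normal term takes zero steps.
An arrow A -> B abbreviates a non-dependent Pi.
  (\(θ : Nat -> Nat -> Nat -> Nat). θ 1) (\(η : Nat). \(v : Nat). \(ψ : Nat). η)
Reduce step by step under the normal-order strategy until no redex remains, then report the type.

normal-order reduction:
  (\(θ : Nat -> Nat -> Nat -> Nat). θ 1) (\(η : Nat). \(v : Nat). \(ψ : Nat). η)
  ~> (\(θ : Nat). \(η : Nat). \(v : Nat). θ) 1
  ~> \(θ : Nat). \(η : Nat). 1
inferred type:
  Nat -> Nat -> Nat


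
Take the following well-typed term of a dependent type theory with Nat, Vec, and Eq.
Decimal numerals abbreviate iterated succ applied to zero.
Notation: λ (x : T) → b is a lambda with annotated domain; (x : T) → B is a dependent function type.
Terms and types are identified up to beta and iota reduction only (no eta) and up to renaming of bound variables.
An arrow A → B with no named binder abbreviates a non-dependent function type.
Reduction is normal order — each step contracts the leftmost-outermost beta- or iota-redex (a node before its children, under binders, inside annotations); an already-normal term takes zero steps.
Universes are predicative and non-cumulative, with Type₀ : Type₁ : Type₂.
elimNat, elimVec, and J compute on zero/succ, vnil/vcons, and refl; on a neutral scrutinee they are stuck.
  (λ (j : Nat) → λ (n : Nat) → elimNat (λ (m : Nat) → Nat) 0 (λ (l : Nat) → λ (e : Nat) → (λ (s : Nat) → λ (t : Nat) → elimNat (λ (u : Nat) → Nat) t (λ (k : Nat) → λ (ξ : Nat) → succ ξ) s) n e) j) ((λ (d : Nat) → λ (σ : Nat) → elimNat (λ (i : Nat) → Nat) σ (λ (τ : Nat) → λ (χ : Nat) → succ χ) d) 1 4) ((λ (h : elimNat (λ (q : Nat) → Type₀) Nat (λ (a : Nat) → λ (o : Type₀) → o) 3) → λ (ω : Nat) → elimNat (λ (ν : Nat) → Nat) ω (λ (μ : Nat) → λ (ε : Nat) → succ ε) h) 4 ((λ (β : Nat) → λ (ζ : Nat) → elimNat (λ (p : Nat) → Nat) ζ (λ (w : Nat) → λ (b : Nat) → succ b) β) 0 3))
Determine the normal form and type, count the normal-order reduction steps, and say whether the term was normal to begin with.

normal form:
  35
inferred type:
  Nat
normal-order step count: 66
already normal: no
first redex: a beta-redex


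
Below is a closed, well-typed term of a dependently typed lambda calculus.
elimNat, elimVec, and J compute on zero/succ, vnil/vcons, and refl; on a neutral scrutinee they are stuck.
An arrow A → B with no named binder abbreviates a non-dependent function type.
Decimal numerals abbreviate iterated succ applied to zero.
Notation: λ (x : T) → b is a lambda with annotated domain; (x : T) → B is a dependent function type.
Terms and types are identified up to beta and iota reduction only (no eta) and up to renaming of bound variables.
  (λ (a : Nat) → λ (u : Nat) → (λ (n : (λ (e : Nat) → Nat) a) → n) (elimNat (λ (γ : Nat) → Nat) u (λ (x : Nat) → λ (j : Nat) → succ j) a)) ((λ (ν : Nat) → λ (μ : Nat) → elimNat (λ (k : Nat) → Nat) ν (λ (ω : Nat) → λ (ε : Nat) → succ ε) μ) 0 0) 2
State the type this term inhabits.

type:
  Nat


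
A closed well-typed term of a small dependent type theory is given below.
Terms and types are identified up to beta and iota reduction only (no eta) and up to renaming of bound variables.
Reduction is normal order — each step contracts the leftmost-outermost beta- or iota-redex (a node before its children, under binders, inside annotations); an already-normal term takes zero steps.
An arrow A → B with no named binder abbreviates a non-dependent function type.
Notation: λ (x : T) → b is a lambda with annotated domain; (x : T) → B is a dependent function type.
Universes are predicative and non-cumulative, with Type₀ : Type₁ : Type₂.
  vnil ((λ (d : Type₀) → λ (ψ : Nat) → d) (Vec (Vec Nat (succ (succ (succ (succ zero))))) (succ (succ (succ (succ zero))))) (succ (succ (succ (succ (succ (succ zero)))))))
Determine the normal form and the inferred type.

normal form:
  vnil (Vec (Vec Nat (succ (succ (succ (succ zero))))) (succ (succ (succ (succ zero)))))
inferred type:
  Vec (Vec (Vec Nat (succ (succ (succ (succ zero))))) (succ (succ (succ (succ zero))))) zero


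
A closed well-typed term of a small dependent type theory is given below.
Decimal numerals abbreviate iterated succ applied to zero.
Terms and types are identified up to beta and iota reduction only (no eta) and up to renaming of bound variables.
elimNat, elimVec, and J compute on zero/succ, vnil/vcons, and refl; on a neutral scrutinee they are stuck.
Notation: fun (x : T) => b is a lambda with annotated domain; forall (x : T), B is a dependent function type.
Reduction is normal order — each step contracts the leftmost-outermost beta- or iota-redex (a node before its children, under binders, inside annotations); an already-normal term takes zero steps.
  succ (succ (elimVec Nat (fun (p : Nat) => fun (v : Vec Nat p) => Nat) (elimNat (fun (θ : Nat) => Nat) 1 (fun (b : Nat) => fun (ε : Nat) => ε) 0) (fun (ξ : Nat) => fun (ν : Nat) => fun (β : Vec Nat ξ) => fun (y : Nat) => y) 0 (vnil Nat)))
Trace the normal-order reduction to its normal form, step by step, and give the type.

normal-order reduction:
  succ (succ (elimVec Nat (fun (p : Nat) => fun (v : Vec Nat p) => Nat) (elimNat (fun (θ : Nat) => Nat) 1 (fun (b : Nat) => fun (ε : Nat) => ε) 0) (fun (ξ : Nat) => fun (ν : Nat) => fun (β : Vec Nat ξ) => fun (y : Nat) => y) 0 (vnil Nat)))
  ~> succ (succ (elimNat (fun (p : Nat) => Nat) 1 (fun (v : Nat) => fun (θ : Nat) => θ) 0))
  ~> 3
type:
  Nat


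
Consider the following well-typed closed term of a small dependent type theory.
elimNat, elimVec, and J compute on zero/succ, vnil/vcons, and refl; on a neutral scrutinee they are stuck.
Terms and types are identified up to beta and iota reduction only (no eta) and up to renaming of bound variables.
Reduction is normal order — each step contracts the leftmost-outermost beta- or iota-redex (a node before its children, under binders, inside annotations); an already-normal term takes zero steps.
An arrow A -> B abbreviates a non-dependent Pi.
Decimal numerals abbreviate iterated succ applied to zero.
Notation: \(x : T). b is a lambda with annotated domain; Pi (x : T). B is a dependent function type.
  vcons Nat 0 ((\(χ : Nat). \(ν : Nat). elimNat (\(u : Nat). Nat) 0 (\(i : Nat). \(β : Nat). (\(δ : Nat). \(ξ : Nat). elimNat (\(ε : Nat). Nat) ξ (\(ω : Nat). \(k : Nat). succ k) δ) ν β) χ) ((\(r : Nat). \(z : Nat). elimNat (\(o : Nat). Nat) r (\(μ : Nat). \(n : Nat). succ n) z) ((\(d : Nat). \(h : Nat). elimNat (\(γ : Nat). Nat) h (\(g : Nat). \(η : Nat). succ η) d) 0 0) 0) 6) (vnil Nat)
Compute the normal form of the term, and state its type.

reduced normal form:
  vcons Nat 0 0 (vnil Nat)
type:
  Vec Nat 1


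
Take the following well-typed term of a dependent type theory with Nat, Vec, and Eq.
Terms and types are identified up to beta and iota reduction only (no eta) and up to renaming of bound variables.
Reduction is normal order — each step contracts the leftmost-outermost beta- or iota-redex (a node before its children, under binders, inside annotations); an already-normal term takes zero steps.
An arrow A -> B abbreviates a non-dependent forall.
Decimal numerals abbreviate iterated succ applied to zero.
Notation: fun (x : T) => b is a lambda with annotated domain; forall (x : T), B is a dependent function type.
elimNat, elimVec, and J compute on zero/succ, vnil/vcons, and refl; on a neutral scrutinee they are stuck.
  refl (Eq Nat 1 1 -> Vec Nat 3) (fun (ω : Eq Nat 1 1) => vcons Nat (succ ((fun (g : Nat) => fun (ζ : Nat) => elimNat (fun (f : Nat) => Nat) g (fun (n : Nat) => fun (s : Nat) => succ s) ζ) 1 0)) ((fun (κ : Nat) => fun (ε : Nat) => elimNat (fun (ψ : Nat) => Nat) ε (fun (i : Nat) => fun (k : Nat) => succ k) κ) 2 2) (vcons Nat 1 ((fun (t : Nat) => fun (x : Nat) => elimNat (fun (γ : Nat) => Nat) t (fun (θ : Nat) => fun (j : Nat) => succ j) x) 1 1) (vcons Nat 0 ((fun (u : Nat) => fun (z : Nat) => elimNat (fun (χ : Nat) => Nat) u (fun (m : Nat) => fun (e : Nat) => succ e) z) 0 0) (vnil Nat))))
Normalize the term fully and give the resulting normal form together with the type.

resulting normal form:
  refl (Eq Nat 1 1 -> Vec Nat 3) (fun (ω : Eq Nat 1 1) => vcons Nat 2 4 (vcons Nat 1 2 (vcons Nat 0 0 (vnil Nat))))
inferred type:
  Eq (Eq Nat 1 1 -> Vec Nat 3) (fun (ω : Eq Nat 1 1) => vcons Nat 2 4 (vcons Nat 1 2 (vcons Nat 0 0 (vnil Nat)))) (fun (g : Eq Nat 1 1) => vcons Nat 2 4 (vcons Nat 1 2 (vcons Nat 0 0 (vnil Nat))))
observation: the leftmost-outermost redex is a beta-redex, and normalization takes 21 steps.


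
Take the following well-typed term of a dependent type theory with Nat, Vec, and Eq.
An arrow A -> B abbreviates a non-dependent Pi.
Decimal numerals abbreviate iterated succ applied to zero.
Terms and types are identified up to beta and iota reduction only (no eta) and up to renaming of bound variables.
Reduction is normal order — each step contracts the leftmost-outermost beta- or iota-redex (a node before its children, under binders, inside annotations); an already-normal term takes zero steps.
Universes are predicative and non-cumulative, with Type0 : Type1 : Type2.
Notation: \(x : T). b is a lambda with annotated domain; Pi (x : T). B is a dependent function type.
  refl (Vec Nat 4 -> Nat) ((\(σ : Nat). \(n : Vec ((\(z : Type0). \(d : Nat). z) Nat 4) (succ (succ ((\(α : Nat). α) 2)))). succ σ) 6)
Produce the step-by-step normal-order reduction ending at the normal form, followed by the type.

normal-order reduction:
  refl (Vec Nat 4 -> Nat) ((\(σ : Nat). \(n : Vec ((\(z : Type0). \(d : Nat). z) Nat 4) (succ (succ ((\(α : Nat). α) 2)))). succ σ) 6)
  ~> refl (Vec Nat 4 -> Nat) (\(σ : Vec ((\(n : Type0). \(z : Nat). n) Nat 4) (succ (succ ((\(d : Nat). d) 2)))). 7)
  ~> refl (Vec Nat 4 -> Nat) (\(σ : Vec ((\(n : Nat). Nat) 4) (succ (succ ((\(z : Nat). z) 2)))). 7)
  ~> refl (Vec Nat 4 -> Nat) (\(σ : Vec Nat (succ (succ ((\(n : Nat). n) 2)))). 7)
  ~> refl (Vec Nat 4 -> Nat) (\(σ : Vec Nat 4). 7)
inferred type:
  Eq (Vec Nat 4 -> Nat) (\(σ : Vec Nat 4). 7) (\(n : Vec Nat 4). 7)


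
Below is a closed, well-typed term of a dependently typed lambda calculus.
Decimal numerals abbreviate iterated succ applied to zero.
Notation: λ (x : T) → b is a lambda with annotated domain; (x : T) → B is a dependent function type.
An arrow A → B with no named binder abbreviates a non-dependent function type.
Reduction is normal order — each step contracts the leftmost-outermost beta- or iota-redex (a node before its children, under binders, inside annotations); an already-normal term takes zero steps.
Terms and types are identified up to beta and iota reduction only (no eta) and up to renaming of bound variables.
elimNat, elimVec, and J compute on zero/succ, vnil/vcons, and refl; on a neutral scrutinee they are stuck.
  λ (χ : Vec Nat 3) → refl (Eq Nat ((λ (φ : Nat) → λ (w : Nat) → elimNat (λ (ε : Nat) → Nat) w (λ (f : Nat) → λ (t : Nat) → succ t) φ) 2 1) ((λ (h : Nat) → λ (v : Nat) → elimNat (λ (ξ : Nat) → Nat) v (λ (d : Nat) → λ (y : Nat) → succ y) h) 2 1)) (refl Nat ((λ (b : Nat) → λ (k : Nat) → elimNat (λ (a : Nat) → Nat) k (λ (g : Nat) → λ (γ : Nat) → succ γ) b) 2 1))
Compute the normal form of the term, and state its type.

resulting normal form:
  λ (χ : Vec Nat 3) → refl (Eq Nat 3 3) (refl Nat 3)
inferred type:
  Vec Nat 3 → Eq (Eq Nat 3 3) (refl Nat 3) (refl Nat 3)


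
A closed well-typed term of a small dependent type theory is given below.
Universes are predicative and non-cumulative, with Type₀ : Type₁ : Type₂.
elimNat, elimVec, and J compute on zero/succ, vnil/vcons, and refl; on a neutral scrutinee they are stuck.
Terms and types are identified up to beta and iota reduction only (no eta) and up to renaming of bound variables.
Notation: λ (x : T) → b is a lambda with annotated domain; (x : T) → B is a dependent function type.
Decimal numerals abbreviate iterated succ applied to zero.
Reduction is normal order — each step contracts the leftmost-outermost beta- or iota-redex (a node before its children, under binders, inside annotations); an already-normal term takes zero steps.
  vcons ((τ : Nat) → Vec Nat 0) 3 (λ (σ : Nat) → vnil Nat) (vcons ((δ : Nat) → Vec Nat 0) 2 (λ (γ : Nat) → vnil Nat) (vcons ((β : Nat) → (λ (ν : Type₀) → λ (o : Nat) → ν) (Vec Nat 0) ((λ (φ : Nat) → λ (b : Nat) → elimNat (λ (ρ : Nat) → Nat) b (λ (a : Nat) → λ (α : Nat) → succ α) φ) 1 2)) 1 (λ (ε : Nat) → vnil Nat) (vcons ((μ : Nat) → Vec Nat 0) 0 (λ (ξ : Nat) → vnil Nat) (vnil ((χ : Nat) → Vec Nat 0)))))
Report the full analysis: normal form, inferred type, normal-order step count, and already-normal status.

normal form:
  vcons ((τ : Nat) → Vec Nat 0) 3 (λ (σ : Nat) → vnil Nat) (vcons ((δ : Nat) → Vec Nat 0) 2 (λ (γ : Nat) → vnil Nat) (vcons ((β : Nat) → Vec Nat 0) 1 (λ (ν : Nat) → vnil Nat) (vcons ((o : Nat) → Vec Nat 0) 0 (λ (φ : Nat) → vnil Nat) (vnil ((b : Nat) → Vec Nat 0)))))
inferred type:
  Vec ((τ : Nat) → Vec Nat 0) 4
normal-order step count: 2
term was already normal: no
first redex: a beta-redex


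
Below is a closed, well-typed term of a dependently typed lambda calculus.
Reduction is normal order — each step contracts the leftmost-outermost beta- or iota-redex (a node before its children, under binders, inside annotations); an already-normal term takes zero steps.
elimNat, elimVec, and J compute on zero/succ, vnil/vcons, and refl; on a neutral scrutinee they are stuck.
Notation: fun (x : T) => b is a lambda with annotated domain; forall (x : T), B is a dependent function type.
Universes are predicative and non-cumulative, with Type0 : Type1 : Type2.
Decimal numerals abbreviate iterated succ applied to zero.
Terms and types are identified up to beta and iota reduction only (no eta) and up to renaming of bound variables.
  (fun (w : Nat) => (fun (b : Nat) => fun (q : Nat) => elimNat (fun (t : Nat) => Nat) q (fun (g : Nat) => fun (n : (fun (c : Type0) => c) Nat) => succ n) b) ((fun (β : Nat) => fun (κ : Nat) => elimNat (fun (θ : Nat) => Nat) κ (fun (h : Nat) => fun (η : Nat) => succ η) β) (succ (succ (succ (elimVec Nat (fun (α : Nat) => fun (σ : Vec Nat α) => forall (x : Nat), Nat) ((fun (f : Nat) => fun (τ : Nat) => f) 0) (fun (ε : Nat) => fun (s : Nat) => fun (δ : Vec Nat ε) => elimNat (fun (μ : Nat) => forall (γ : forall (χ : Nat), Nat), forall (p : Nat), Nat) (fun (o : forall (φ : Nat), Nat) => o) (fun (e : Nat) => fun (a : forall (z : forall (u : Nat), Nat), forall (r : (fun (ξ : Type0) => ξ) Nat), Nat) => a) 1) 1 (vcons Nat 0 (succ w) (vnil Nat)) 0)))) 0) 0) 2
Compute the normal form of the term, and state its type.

resulting normal form:
  3
the term's type:
  Nat


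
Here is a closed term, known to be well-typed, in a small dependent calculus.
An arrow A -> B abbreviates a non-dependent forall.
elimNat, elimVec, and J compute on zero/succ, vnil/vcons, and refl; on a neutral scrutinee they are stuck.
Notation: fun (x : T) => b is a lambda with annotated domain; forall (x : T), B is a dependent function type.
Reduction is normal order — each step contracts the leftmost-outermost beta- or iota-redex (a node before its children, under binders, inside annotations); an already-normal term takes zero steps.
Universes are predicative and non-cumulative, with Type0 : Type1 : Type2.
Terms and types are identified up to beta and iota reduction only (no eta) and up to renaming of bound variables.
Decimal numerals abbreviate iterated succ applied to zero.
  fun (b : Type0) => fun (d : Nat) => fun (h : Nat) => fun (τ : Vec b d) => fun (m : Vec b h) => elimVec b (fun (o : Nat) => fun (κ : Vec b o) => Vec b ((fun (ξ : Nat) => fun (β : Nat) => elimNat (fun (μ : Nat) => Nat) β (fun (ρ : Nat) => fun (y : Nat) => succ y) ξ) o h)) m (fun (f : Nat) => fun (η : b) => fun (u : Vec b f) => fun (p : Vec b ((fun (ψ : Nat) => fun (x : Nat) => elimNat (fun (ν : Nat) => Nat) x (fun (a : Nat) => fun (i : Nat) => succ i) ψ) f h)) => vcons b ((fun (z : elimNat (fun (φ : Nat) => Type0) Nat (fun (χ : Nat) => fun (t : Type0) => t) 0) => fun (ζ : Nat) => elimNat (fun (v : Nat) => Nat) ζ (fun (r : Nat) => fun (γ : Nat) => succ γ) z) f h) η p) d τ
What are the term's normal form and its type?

normal form:
  fun (b : Type0) => fun (d : Nat) => fun (h : Nat) => fun (τ : Vec b d) => fun (m : Vec b h) => elimVec b (fun (o : Nat) => fun (κ : Vec b o) => Vec b (elimNat (fun (ξ : Nat) => Nat) h (fun (β : Nat) => fun (μ : Nat) => succ μ) o)) m (fun (ρ : Nat) => fun (y : b) => fun (f : Vec b ρ) => fun (η : Vec b (elimNat (fun (u : Nat) => Nat) h (fun (p : Nat) => fun (ψ : Nat) => succ ψ) ρ)) => vcons b (elimNat (fun (x : Nat) => Nat) h (fun (ν : Nat) => fun (a : Nat) => succ a) ρ) y η) d τ
inferred type:
  forall (b : Type0), forall (d : Nat), forall (h : Nat), Vec b d -> Vec b h -> Vec b (elimNat (fun (τ : Nat) => Nat) h (fun (m : Nat) => fun (o : Nat) => succ o) d)


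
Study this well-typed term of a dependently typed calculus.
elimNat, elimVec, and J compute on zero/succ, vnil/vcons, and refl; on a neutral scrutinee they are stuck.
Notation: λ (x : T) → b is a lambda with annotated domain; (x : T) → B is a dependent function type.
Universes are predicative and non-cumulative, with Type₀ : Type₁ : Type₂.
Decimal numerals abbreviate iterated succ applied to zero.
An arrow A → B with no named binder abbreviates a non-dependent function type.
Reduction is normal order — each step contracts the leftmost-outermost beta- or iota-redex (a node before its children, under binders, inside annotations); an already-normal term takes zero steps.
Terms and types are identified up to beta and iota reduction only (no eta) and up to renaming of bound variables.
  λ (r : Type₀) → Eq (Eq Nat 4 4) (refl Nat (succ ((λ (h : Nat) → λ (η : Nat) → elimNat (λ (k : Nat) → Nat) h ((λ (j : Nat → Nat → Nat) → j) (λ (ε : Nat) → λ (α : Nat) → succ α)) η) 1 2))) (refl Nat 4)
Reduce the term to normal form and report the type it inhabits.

normal form:
  λ (r : Type₀) → Eq (Eq Nat 4 4) (refl Nat 4) (refl Nat 4)
the term's type:
  Type₀ → Type₀
observation: normalization takes exactly 11 steps under the normal-order strategy.


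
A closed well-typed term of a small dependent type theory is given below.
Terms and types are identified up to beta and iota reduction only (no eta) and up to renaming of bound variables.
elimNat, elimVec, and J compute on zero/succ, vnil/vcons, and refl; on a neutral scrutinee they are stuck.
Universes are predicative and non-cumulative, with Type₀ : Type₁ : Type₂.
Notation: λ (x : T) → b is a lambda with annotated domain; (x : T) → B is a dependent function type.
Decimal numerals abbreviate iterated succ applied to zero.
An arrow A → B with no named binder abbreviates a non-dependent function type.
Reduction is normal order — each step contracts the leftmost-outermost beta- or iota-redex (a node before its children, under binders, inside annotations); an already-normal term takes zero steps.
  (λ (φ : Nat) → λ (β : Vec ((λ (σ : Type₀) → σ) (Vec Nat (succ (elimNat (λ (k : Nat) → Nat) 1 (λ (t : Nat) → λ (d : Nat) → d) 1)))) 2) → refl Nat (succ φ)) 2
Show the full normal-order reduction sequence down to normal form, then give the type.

normal-order reduction:
  (λ (φ : Nat) → λ (β : Vec ((λ (σ : Type₀) → σ) (Vec Nat (succ (elimNat (λ (k : Nat) → Nat) 1 (λ (t : Nat) → λ (d : Nat) → d) 1)))) 2) → refl Nat (succ φ)) 2
  ~> λ (φ : Vec ((λ (β : Type₀) → β) (Vec Nat (succ (elimNat (λ (σ : Nat) → Nat) 1 (λ (k : Nat) → λ (t : Nat) → t) 1)))) 2) → refl Nat 3
  ~> λ (φ : Vec (Vec Nat (succ (elimNat (λ (β : Nat) → Nat) 1 (λ (σ : Nat) → λ (k : Nat) → k) 1))) 2) → refl Nat 3
  ~> λ (φ : Vec (Vec Nat (succ ((λ (β : Nat) → λ (σ : Nat) → σ) 0 (elimNat (λ (k : Nat) → Nat) 1 (λ (t : Nat) → λ (d : Nat) → d) 0)))) 2) → refl Nat 3
  ~> λ (φ : Vec (Vec Nat (succ ((λ (β : Nat) → β) (elimNat (λ (σ : Nat) → Nat) 1 (λ (k : Nat) → λ (t : Nat) → t) 0)))) 2) → refl Nat 3
  ~> λ (φ : Vec (Vec Nat (succ (elimNat (λ (β : Nat) → Nat) 1 (λ (σ : Nat) → λ (k : Nat) → k) 0))) 2) → refl Nat 3
  ~> λ (φ : Vec (Vec Nat 2) 2) → refl Nat 3
inferred type:
  Vec (Vec Nat 2) 2 → Eq Nat 3 3


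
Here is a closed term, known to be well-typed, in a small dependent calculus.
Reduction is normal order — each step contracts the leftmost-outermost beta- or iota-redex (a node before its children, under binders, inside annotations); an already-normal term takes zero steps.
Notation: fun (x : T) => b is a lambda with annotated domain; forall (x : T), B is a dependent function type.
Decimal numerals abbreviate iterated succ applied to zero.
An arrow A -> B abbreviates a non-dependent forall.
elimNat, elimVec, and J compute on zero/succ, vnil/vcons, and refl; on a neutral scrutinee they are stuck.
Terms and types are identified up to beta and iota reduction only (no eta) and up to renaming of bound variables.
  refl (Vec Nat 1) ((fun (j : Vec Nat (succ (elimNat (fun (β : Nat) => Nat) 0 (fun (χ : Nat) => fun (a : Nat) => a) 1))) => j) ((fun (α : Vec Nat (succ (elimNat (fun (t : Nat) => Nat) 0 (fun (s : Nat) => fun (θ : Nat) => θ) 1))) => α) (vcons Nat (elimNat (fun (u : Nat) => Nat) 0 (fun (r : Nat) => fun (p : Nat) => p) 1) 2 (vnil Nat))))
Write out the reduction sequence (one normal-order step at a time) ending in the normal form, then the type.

reduction (normal order):
  refl (Vec Nat 1) ((fun (j : Vec Nat (succ (elimNat (fun (β : Nat) => Nat) 0 (fun (χ : Nat) => fun (a : Nat) => a) 1))) => j) ((fun (α : Vec Nat (succ (elimNat (fun (t : Nat) => Nat) 0 (fun (s : Nat) => fun (θ : Nat) => θ) 1))) => α) (vcons Nat (elimNat (fun (u : Nat) => Nat) 0 (fun (r : Nat) => fun (p : Nat) => p) 1) 2 (vnil Nat))))
  ~> refl (Vec Nat 1) ((fun (j : Vec Nat (succ (elimNat (fun (β : Nat) => Nat) 0 (fun (χ : Nat) => fun (a : Nat) => a) 1))) => j) (vcons Nat (elimNat (fun (α : Nat) => Nat) 0 (fun (t : Nat) => fun (s : Nat) => s) 1) 2 (vnil Nat)))
  ~> refl (Vec Nat 1) (vcons Nat (elimNat (fun (j : Nat) => Nat) 0 (fun (β : Nat) => fun (χ : Nat) => χ) 1) 2 (vnil Nat))
  ~> refl (Vec Nat 1) (vcons Nat ((fun (j : Nat) => fun (β : Nat) => β) 0 (elimNat (fun (χ : Nat) => Nat) 0 (fun (a : Nat) => fun (α : Nat) => α) 0)) 2 (vnil Nat))
  ~> refl (Vec Nat 1) (vcons Nat ((fun (j : Nat) => j) (elimNat (fun (β : Nat) => Nat) 0 (fun (χ : Nat) => fun (a : Nat) => a) 0)) 2 (vnil Nat))
  ~> refl (Vec Nat 1) (vcons Nat (elimNat (fun (j : Nat) => Nat) 0 (fun (β : Nat) => fun (χ : Nat) => χ) 0) 2 (vnil Nat))
  ~> refl (Vec Nat 1) (vcons Nat 0 2 (vnil Nat))
the term's type:
  Eq (Vec Nat 1) (vcons Nat 0 2 (vnil Nat)) (vcons Nat 0 2 (vnil Nat))


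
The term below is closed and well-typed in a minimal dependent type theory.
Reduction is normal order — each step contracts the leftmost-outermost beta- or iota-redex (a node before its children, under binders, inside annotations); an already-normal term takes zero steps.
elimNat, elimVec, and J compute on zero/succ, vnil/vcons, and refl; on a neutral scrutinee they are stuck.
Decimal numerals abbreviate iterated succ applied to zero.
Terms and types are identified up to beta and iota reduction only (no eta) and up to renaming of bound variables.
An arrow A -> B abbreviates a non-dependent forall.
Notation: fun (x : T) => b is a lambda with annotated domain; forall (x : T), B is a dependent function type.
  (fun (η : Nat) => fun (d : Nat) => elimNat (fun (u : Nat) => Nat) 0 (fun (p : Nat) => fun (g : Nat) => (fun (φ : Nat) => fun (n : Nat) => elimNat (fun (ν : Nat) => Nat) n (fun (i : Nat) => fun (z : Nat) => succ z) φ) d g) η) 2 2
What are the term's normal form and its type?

reduced normal form:
  4
the term's type:
  Nat
observation: the term reaches its normal form after 27 normal-order steps.


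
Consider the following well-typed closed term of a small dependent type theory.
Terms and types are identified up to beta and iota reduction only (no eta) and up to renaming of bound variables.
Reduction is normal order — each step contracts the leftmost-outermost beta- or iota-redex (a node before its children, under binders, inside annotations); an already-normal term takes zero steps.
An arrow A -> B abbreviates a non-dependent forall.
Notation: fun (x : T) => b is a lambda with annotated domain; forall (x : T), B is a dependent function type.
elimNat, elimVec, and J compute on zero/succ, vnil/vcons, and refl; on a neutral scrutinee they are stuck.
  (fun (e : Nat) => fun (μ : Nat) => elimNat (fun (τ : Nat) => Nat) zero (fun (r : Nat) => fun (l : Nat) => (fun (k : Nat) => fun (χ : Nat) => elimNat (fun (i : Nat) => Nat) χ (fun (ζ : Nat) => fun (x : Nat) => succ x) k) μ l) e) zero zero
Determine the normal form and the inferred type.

normal form:
  zero
inferred type:
  Nat
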